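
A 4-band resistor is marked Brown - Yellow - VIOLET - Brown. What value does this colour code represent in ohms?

140000000 Ω

Brown → 1 (first significant figure)
Yellow → 4 (second significant figure)
Violet → ×10^7 multiplier
14 × 10000000 = 140000000 Ω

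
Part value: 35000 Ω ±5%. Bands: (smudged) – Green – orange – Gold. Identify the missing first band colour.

orange

35000 Ω = 35 × 10^3.
The first band gives digit 3 of the significand, and 3 is orange.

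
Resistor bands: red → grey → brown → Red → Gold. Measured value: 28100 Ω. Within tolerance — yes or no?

Red → 2 (first significant figure)
Grey → 8 (second significant figure)
Brown → 1 (third significant figure)
Red → ×10^2 multiplier
Gold → ±5% tolerance
281 × 100 = 28100 Ω
Allowed range: 26695 Ω to 29505 Ω.
28100 Ω lies inside that range.

yes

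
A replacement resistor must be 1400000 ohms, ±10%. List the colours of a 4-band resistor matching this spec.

1400000 Ω = 14 × 10^5.
1 → brown
4 → yellow
Multiplier 10^5 → green.
±10% tolerance → silver.

brown, yellow, green, silver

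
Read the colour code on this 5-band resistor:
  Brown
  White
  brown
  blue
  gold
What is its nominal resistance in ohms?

Brown → 1 (first significant figure)
White → 9 (second significant figure)
Brown → 1 (third significant figure)
Blue → ×10^6 multiplier
191 × 1000000 = 191000000 Ω

191000000 Ω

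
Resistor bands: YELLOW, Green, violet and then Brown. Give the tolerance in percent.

±1%

The last band, brown, is the tolerance band.
Brown corresponds to ±1%.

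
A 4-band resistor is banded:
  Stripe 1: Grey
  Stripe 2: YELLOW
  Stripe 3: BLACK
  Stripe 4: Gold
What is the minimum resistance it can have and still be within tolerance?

Grey → 8 (first significant figure)
Yellow → 4 (second significant figure)
Black → ×1 multiplier
Gold → ±5% tolerance
84 × 1 = 84 Ω
Minimum = 84 × (1 − 5/100) = 79.8 Ω.

79.8 Ω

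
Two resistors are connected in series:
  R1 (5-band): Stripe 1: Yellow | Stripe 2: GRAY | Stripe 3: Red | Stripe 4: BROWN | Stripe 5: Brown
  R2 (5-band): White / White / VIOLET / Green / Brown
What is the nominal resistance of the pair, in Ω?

99704820 Ω

R1: yellow, grey, red → 482; brown ×10 → 4820 Ω.
R2: white, white, violet → 997; green ×10^5 → 99700000 Ω.
Series: 4820 + 99700000 = 99704820 Ω.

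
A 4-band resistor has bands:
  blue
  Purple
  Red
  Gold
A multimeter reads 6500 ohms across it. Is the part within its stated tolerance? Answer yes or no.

Blue → 6 (first significant figure)
Violet → 7 (second significant figure)
Red → ×10^2 multiplier
Gold → ±5% tolerance
67 × 100 = 6700 Ω
Allowed range: 6365 Ω to 7035 Ω.
6500 ohms lies inside that range.

yes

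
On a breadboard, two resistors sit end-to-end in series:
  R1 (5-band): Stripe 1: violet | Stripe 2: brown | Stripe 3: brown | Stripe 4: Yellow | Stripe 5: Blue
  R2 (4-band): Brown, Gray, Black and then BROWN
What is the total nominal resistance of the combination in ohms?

7110018 Ω

R1: violet, brown, brown → 711; yellow ×10^4 → 7110000 Ω.
R2: brown, grey → 18; black ×1 → 18 Ω.
Series: 7110000 + 18 = 7110018 Ω.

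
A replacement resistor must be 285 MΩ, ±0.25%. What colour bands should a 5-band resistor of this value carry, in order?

red, grey, green, blue, blue

285000000 Ω = 285 × 10^6.
2 → red
8 → grey
5 → green
Multiplier 10^6 → blue.
±0.25% tolerance → blue.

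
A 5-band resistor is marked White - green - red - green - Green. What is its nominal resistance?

95200000 Ω

White → 9 (first significant figure)
Green → 5 (second significant figure)
Red → 2 (third significant figure)
Green → ×10^5 multiplier
952 × 100000 = 95200000 Ω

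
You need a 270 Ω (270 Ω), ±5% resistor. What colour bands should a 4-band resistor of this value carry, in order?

270 Ω = 27 × 10^1.
2 → red
7 → violet
Multiplier 10^1 → brown.
±5% tolerance → gold.

red, violet, brown, gold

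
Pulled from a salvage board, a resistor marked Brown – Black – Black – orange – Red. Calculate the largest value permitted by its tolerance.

102000 Ω

Brown → 1 (first significant figure)
Black → 0 (second significant figure)
Black → 0 (third significant figure)
Orange → ×10^3 multiplier
Red → ±2% tolerance
100 × 1000 = 100000 Ω
Largest = 100000 × (1 + 2/100) = 102000 Ω.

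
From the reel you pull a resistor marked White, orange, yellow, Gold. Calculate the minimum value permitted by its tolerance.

883500 Ω

White → 9 (first significant figure)
Orange → 3 (second significant figure)
Yellow → ×10^4 multiplier
Gold → ±5% tolerance
93 × 10000 = 930000 Ω
Minimum = 930000 × (1 − 5/100) = 883500 Ω.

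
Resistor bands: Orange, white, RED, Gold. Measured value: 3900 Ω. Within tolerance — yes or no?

Orange → 3 (first significant figure)
White → 9 (second significant figure)
Red → ×10^2 multiplier
Gold → ±5% tolerance
39 × 100 = 3900 Ω
Allowed range: 3705 Ω to 4095 Ω.
3900 Ω lies inside that range.

yes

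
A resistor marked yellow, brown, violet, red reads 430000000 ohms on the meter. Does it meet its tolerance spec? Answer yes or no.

no

Yellow → 4 (first significant figure)
Brown → 1 (second significant figure)
Violet → ×10^7 multiplier
Red → ±2% tolerance
41 × 10000000 = 410000000 Ω
Allowed range: 401800000 Ω to 418200000 Ω.
430000000 ohms lies outside that range.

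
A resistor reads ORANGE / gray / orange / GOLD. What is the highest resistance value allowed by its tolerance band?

39900 Ω

Orange → 3 (first significant figure)
Grey → 8 (second significant figure)
Orange → ×10^3 multiplier
Gold → ±5% tolerance
38 × 1000 = 38000 Ω
Highest = 38000 × (1 + 5/100) = 39900 Ω.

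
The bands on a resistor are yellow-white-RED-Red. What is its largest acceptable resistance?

4998 Ω

Yellow → 4 (first significant figure)
White → 9 (second significant figure)
Red → ×10^2 multiplier
Red → ±2% tolerance
49 × 100 = 4900 Ω
Largest = 4900 × (1 + 2/100) = 4998 Ω.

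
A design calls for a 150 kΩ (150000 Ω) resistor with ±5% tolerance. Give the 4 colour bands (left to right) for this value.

brown, green, yellow, gold

150000 Ω = 15 × 10^4.
1 → brown
5 → green
Multiplier 10^4 → yellow.
±5% tolerance → gold.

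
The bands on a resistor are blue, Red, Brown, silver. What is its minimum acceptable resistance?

558 Ω

Blue → 6 (first significant figure)
Red → 2 (second significant figure)
Brown → ×10 multiplier
Silver → ±10% tolerance
62 × 10 = 620 Ω
Minimum = 620 × (1 − 10/100) = 558 Ω.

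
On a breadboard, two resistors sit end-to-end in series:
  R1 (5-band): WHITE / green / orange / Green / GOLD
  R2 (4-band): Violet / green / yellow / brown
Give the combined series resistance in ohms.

96050000 Ω

R1: white, green, orange → 953; green ×10^5 → 95300000 Ω.
R2: violet, green → 75; yellow ×10^4 → 750000 Ω.
Series: 95300000 + 750000 = 96050000 Ω.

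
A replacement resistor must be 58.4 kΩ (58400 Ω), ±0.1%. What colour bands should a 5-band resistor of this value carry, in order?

58400 Ω = 584 × 10^2.
5 → green
8 → grey
4 → yellow
Multiplier 10^2 → red.
±0.1% tolerance → violet.

green, grey, yellow, red, violet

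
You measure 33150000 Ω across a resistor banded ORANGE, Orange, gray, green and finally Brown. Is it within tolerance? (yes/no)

Orange → 3 (first significant figure)
Orange → 3 (second significant figure)
Grey → 8 (third significant figure)
Green → ×10^5 multiplier
Brown → ±1% tolerance
338 × 100000 = 33800000 Ω
Allowed range: 33462000 Ω to 34138000 Ω.
33150000 Ω lies outside that range.

no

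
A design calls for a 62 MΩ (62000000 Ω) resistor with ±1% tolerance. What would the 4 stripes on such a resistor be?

62000000 Ω = 62 × 10^6.
6 → blue
2 → red
Multiplier 10^6 → blue.
±1% tolerance → brown.

blue, red, blue, brown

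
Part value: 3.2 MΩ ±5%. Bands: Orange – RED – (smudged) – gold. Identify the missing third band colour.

green

3200000 Ω = 32 × 10^5.
The third band is the multiplier, 10^5, which is green.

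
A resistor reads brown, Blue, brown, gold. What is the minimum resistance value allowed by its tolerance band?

Brown → 1 (first significant figure)
Blue → 6 (second significant figure)
Brown → ×10 multiplier
Gold → ±5% tolerance
16 × 10 = 160 Ω
Minimum = 160 × (1 − 5/100) = 152 Ω.

152 Ω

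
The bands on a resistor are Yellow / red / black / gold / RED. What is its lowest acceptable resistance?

41.16 Ω

Yellow → 4 (first significant figure)
Red → 2 (second significant figure)
Black → 0 (third significant figure)
Gold → ×0.1 multiplier
Red → ±2% tolerance
420 × 0.1 = 42 Ω
Lowest = 42 × (1 − 2/100) = 41.16 Ω.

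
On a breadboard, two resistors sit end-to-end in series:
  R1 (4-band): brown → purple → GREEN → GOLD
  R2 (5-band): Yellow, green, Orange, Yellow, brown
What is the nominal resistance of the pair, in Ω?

R1: brown, violet → 17; green ×10^5 → 1700000 Ω.
R2: yellow, green, orange → 453; yellow ×10^4 → 4530000 Ω.
Series: 1700000 + 4530000 = 6230000 Ω.

6230000 Ω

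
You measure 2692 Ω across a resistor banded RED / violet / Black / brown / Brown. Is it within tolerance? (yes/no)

Red → 2 (first significant figure)
Violet → 7 (second significant figure)
Black → 0 (third significant figure)
Brown → ×10 multiplier
Brown → ±1% tolerance
270 × 10 = 2700 Ω
Allowed range: 2673 Ω to 2727 Ω.
2692 Ω lies inside that range.

yes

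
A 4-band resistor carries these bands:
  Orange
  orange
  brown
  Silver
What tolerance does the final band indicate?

±10%

The last band, silver, is the tolerance band.
Silver corresponds to ±10%.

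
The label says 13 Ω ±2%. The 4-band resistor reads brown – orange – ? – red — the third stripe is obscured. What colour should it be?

black

13 Ω = 13 × 10^0.
The third band is the multiplier, 10^0, which is black.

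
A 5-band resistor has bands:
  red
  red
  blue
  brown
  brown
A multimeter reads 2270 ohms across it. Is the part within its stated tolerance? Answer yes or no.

Red → 2 (first significant figure)
Red → 2 (second significant figure)
Blue → 6 (third significant figure)
Brown → ×10 multiplier
Brown → ±1% tolerance
226 × 10 = 2260 Ω
Allowed range: 2237.4 Ω to 2282.6 Ω.
2270 ohms lies inside that range.

yes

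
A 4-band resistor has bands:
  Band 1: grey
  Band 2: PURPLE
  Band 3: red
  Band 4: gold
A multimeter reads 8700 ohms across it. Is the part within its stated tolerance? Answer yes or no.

Grey → 8 (first significant figure)
Violet → 7 (second significant figure)
Red → ×10^2 multiplier
Gold → ±5% tolerance
87 × 100 = 8700 Ω
Allowed range: 8265 Ω to 9135 Ω.
8700 ohms lies inside that range.

yes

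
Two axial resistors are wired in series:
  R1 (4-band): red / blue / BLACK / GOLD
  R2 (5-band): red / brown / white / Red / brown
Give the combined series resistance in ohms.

21926 Ω

R1: red, blue → 26; black ×1 → 26 Ω.
R2: red, brown, white → 219; red ×10^2 → 21900 Ω.
Series: 26 + 21900 = 21926 Ω.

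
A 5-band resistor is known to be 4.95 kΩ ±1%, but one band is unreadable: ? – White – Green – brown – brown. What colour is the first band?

yellow

4950 Ω = 495 × 10^1.
The first band gives digit 4 of the significand, and 4 is yellow.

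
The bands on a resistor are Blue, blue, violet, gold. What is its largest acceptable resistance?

Blue → 6 (first significant figure)
Blue → 6 (second significant figure)
Violet → ×10^7 multiplier
Gold → ±5% tolerance
66 × 10000000 = 660000000 Ω
Largest = 660000000 × (1 + 5/100) = 693000000 Ω.

693000000 Ω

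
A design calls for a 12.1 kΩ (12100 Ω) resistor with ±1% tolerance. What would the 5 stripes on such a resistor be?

brown, red, brown, red, brown

12100 Ω = 121 × 10^2.
1 → brown
2 → red
1 → brown
Multiplier 10^2 → red.
±1% tolerance → brown.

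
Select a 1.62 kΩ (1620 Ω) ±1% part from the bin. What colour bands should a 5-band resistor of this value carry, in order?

1620 Ω = 162 × 10^1.
1 → brown
6 → blue
2 → red
Multiplier 10^1 → brown.
±1% tolerance → brown.

brown, blue, red, brown, brown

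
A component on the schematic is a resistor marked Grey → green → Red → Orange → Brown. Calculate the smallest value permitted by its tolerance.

Grey → 8 (first significant figure)
Green → 5 (second significant figure)
Red → 2 (third significant figure)
Orange → ×10^3 multiplier
Brown → ±1% tolerance
852 × 1000 = 852000 Ω
Smallest = 852000 × (1 − 1/100) = 843480 Ω.

843480 Ω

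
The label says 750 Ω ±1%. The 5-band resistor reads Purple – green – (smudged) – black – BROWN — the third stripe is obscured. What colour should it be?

black

750 Ω = 750 × 10^0.
The third band gives digit 0 of the significand, and 0 is black.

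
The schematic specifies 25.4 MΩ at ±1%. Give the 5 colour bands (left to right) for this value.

red, green, yellow, green, brown

25400000 Ω = 254 × 10^5.
2 → red
5 → green
4 → yellow
Multiplier 10^5 → green.
±1% tolerance → brown.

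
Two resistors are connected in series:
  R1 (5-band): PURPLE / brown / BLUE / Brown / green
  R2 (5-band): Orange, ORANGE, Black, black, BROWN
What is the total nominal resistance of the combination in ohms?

R1: violet, brown, blue → 716; brown ×10 → 7160 Ω.
R2: orange, orange, black → 330; black ×1 → 330 Ω.
Series: 7160 + 330 = 7490 Ω.

7490 Ω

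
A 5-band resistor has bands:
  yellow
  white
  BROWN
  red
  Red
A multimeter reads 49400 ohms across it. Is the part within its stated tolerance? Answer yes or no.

Yellow → 4 (first significant figure)
White → 9 (second significant figure)
Brown → 1 (third significant figure)
Red → ×10^2 multiplier
Red → ±2% tolerance
491 × 100 = 49100 Ω
Allowed range: 48118 Ω to 50082 Ω.
49400 ohms lies inside that range.

yes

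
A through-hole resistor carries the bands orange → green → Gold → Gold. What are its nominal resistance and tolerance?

3.5 Ω ±5%

Orange → 3 (first significant figure)
Green → 5 (second significant figure)
Gold → ×0.1 multiplier
Gold → ±5% tolerance
35 × 0.1 = 3.5 Ω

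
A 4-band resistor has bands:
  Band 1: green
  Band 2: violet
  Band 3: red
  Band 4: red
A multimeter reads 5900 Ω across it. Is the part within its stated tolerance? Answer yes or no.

Green → 5 (first significant figure)
Violet → 7 (second significant figure)
Red → ×10^2 multiplier
Red → ±2% tolerance
57 × 100 = 5700 Ω
Allowed range: 5586 Ω to 5814 Ω.
5900 Ω lies outside that range.

no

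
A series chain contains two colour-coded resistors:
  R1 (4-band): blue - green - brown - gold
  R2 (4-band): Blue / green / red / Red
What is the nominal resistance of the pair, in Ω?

R1: blue, green → 65; brown ×10 → 650 Ω.
R2: blue, green → 65; red ×10^2 → 6500 Ω.
Series: 650 + 6500 = 7150 Ω.

7150 Ω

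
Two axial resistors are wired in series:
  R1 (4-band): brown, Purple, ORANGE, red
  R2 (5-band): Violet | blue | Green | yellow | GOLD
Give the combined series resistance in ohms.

7667000 Ω

R1: brown, violet → 17; orange ×10^3 → 17000 Ω.
R2: violet, blue, green → 765; yellow ×10^4 → 7650000 Ω.
Series: 17000 + 7650000 = 7667000 Ω.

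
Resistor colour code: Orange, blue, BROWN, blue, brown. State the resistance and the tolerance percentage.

Orange → 3 (first significant figure)
Blue → 6 (second significant figure)
Brown → 1 (third significant figure)
Blue → ×10^6 multiplier
Brown → ±1% tolerance
361 × 1000000 = 361000000 Ω

361000000 Ω ±1%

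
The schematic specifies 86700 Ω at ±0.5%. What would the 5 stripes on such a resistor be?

86700 Ω = 867 × 10^2.
8 → grey
6 → blue
7 → violet
Multiplier 10^2 → red.
±0.5% tolerance → green.

grey, blue, violet, red, green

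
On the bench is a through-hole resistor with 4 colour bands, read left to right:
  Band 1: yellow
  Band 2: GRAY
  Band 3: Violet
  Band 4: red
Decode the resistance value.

Yellow → 4 (first significant figure)
Grey → 8 (second significant figure)
Violet → ×10^7 multiplier
48 × 10000000 = 480000000 Ω

480000000 Ω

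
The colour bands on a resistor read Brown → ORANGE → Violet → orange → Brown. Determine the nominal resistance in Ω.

Brown → 1 (first significant figure)
Orange → 3 (second significant figure)
Violet → 7 (third significant figure)
Orange → ×10^3 multiplier
137 × 1000 = 137000 Ω

137000 Ω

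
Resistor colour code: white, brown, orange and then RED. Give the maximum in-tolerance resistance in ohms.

White → 9 (first significant figure)
Brown → 1 (second significant figure)
Orange → ×10^3 multiplier
Red → ±2% tolerance
91 × 1000 = 91000 Ω
Maximum = 91000 × (1 + 2/100) = 92820 Ω.

92820 Ω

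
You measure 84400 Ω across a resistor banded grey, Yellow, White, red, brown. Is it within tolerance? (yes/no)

Grey → 8 (first significant figure)
Yellow → 4 (second significant figure)
White → 9 (third significant figure)
Red → ×10^2 multiplier
Brown → ±1% tolerance
849 × 100 = 84900 Ω
Allowed range: 84051 Ω to 85749 Ω.
84400 Ω lies inside that range.

yes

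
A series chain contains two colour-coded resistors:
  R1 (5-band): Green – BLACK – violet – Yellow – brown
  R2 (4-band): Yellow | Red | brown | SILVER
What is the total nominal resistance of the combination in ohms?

R1: green, black, violet → 507; yellow ×10^4 → 5070000 Ω.
R2: yellow, red → 42; brown ×10 → 420 Ω.
Series: 5070000 + 420 = 5070420 Ω.

5070420 Ω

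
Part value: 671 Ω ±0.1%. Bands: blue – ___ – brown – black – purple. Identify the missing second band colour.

violet

671 Ω = 671 × 10^0.
The second band gives digit 7 of the significand, and 7 is violet.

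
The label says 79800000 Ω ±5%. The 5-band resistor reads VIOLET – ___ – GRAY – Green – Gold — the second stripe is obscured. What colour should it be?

white

79800000 Ω = 798 × 10^5.
The second band gives digit 9 of the significand, and 9 is white.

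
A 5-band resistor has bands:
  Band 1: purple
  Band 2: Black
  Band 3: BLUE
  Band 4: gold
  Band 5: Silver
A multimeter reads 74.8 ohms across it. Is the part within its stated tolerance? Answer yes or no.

yes

Violet → 7 (first significant figure)
Black → 0 (second significant figure)
Blue → 6 (third significant figure)
Gold → ×0.1 multiplier
Silver → ±10% tolerance
706 × 0.1 = 70.6 Ω
Allowed range: 63.54 Ω to 77.66 Ω.
74.8 ohms lies inside that range.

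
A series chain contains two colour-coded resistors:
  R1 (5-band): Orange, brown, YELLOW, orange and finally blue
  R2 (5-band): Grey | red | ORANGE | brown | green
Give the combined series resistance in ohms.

R1: orange, brown, yellow → 314; orange ×10^3 → 314000 Ω.
R2: grey, red, orange → 823; brown ×10 → 8230 Ω.
Series: 314000 + 8230 = 322230 Ω.

322230 Ω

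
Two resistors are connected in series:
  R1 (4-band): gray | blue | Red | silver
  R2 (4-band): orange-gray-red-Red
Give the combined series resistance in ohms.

12400 Ω

R1: grey, blue → 86; red ×10^2 → 8600 Ω.
R2: orange, grey → 38; red ×10^2 → 3800 Ω.
Series: 8600 + 3800 = 12400 Ω.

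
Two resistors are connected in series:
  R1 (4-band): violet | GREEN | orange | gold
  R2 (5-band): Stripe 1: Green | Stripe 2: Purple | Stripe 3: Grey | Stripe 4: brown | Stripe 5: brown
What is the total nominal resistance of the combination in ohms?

80780 Ω

R1: violet, green → 75; orange ×10^3 → 75000 Ω.
R2: green, violet, grey → 578; brown ×10 → 5780 Ω.
Series: 75000 + 5780 = 80780 Ω.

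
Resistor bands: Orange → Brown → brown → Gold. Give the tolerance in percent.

The last band, gold, is the tolerance band.
Gold corresponds to ±5%.

±5%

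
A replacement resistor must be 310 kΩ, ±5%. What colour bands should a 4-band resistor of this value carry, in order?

orange, brown, yellow, gold

310000 Ω = 31 × 10^4.
3 → orange
1 → brown
Multiplier 10^4 → yellow.
±5% tolerance → gold.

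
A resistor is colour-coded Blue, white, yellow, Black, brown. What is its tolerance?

±1%

The last band, brown, is the tolerance band.
Brown corresponds to ±1%.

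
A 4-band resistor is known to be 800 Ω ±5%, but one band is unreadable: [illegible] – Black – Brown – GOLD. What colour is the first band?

800 Ω = 80 × 10^1.
The first band gives digit 8 of the significand, and 8 is grey.

grey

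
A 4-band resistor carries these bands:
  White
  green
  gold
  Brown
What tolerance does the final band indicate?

±1%

The last band, brown, is the tolerance band.
Brown corresponds to ±1%.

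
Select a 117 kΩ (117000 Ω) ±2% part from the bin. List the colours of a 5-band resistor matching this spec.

117000 Ω = 117 × 10^3.
1 → brown
1 → brown
7 → violet
Multiplier 10^3 → orange.
±2% tolerance → red.

brown, brown, violet, orange, red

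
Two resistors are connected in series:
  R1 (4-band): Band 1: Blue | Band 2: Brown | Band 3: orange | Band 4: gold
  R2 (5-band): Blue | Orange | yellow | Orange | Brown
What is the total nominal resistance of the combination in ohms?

R1: blue, brown → 61; orange ×10^3 → 61000 Ω.
R2: blue, orange, yellow → 634; orange ×10^3 → 634000 Ω.
Series: 61000 + 634000 = 695000 Ω.

695000 Ω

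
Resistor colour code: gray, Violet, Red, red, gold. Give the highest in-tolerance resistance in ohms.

Grey → 8 (first significant figure)
Violet → 7 (second significant figure)
Red → 2 (third significant figure)
Red → ×10^2 multiplier
Gold → ±5% tolerance
872 × 100 = 87200 Ω
Highest = 87200 × (1 + 5/100) = 91560 Ω.

91560 Ω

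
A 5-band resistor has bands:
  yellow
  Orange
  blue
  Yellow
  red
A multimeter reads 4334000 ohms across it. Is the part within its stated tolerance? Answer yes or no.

Yellow → 4 (first significant figure)
Orange → 3 (second significant figure)
Blue → 6 (third significant figure)
Yellow → ×10^4 multiplier
Red → ±2% tolerance
436 × 10000 = 4360000 Ω
Allowed range: 4272800 Ω to 4447200 Ω.
4334000 ohms lies inside that range.

yes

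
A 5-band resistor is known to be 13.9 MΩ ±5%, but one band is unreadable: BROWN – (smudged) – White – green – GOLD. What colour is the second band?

orange

13900000 Ω = 139 × 10^5.
The second band gives digit 3 of the significand, and 3 is orange.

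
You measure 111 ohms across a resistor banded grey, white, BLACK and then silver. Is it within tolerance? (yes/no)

Grey → 8 (first significant figure)
White → 9 (second significant figure)
Black → ×1 multiplier
Silver → ±10% tolerance
89 × 1 = 89 Ω
Allowed range: 80.1 Ω to 97.9 Ω.
111 ohms lies outside that range.

no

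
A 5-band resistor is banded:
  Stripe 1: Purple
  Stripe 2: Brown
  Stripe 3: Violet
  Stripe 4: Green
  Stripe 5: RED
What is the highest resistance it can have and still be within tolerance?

Violet → 7 (first significant figure)
Brown → 1 (second significant figure)
Violet → 7 (third significant figure)
Green → ×10^5 multiplier
Red → ±2% tolerance
717 × 100000 = 71700000 Ω
Highest = 71700000 × (1 + 2/100) = 73134000 Ω.

73134000 Ω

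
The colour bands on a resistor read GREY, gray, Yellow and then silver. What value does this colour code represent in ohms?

Grey → 8 (first significant figure)
Grey → 8 (second significant figure)
Yellow → ×10^4 multiplier
88 × 10000 = 880000 Ω

880000 Ω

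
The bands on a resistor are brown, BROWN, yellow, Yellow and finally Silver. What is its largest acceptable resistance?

Brown → 1 (first significant figure)
Brown → 1 (second significant figure)
Yellow → 4 (third significant figure)
Yellow → ×10^4 multiplier
Silver → ±10% tolerance
114 × 10000 = 1140000 Ω
Largest = 1140000 × (1 + 10/100) = 1254000 Ω.

1254000 Ω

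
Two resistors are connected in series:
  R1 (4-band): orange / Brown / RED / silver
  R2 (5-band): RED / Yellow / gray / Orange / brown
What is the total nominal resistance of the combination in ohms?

251100 Ω

R1: orange, brown → 31; red ×10^2 → 3100 Ω.
R2: red, yellow, grey → 248; orange ×10^3 → 248000 Ω.
Series: 3100 + 248000 = 251100 Ω.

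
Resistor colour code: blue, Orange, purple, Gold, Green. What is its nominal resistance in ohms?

Blue → 6 (first significant figure)
Orange → 3 (second significant figure)
Violet → 7 (third significant figure)
Gold → ×0.1 multiplier
637 × 0.1 = 63.7 Ω

63.7 Ω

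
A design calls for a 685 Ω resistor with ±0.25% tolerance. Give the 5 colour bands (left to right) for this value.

blue, grey, green, black, blue

685 Ω = 685 × 10^0.
6 → blue
8 → grey
5 → green
Multiplier 10^0 → black.
±0.25% tolerance → blue.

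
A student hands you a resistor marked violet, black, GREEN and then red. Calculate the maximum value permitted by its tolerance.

7140000 Ω

Violet → 7 (first significant figure)
Black → 0 (second significant figure)
Green → ×10^5 multiplier
Red → ±2% tolerance
70 × 100000 = 7000000 Ω
Maximum = 7000000 × (1 + 2/100) = 7140000 Ω.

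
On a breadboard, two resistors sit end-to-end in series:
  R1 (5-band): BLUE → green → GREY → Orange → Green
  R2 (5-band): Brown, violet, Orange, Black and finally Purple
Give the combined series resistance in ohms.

R1: blue, green, grey → 658; orange ×10^3 → 658000 Ω.
R2: brown, violet, orange → 173; black ×1 → 173 Ω.
Series: 658000 + 173 = 658173 Ω.

658173 Ω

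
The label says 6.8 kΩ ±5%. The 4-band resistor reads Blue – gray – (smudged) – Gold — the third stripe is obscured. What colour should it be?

6800 Ω = 68 × 10^2.
The third band is the multiplier, 10^2, which is red.

red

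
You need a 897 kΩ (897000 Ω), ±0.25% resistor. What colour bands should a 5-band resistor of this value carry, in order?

grey, white, violet, orange, blue

897000 Ω = 897 × 10^3.
8 → grey
9 → white
7 → violet
Multiplier 10^3 → orange.
±0.25% tolerance → blue.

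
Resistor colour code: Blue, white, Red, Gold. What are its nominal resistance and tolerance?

6900 Ω ±5%

Blue → 6 (first significant figure)
White → 9 (second significant figure)
Red → ×10^2 multiplier
Gold → ±5% tolerance
69 × 100 = 6900 Ω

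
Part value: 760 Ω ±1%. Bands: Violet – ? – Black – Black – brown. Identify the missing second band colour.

760 Ω = 760 × 10^0.
The second band gives digit 6 of the significand, and 6 is blue.

blue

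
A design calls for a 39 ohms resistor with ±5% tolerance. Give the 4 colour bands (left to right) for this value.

39 Ω = 39 × 10^0.
3 → orange
9 → white
Multiplier 10^0 → black.
±5% tolerance → gold.

orange, white, black, gold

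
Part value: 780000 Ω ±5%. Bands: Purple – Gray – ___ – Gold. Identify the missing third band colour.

yellow

780000 Ω = 78 × 10^4.
The third band is the multiplier, 10^4, which is yellow.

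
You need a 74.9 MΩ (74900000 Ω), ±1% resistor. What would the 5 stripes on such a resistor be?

74900000 Ω = 749 × 10^5.
7 → violet
4 → yellow
9 → white
Multiplier 10^5 → green.
±1% tolerance → brown.

violet, yellow, white, green, brown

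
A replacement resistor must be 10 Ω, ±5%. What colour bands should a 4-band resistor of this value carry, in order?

10 Ω = 10 × 10^0.
1 → brown
0 → black
Multiplier 10^0 → black.
±5% tolerance → gold.

brown, black, black, gold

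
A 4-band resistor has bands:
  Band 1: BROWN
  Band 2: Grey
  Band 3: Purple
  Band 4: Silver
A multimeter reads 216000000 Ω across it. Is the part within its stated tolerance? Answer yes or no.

Brown → 1 (first significant figure)
Grey → 8 (second significant figure)
Violet → ×10^7 multiplier
Silver → ±10% tolerance
18 × 10000000 = 180000000 Ω
Allowed range: 162000000 Ω to 198000000 Ω.
216000000 Ω lies outside that range.

no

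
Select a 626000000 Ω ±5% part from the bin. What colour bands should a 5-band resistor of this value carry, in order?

blue, red, blue, blue, gold

626000000 Ω = 626 × 10^6.
6 → blue
2 → red
6 → blue
Multiplier 10^6 → blue.
±5% tolerance → gold.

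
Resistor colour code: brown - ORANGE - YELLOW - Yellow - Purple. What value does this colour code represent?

1340000 Ω

Brown → 1 (first significant figure)
Orange → 3 (second significant figure)
Yellow → 4 (third significant figure)
Yellow → ×10^4 multiplier
134 × 10000 = 1340000 Ω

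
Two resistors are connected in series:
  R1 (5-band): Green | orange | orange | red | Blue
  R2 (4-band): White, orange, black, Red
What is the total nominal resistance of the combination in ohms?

R1: green, orange, orange → 533; red ×10^2 → 53300 Ω.
R2: white, orange → 93; black ×1 → 93 Ω.
Series: 53300 + 93 = 53393 Ω.

53393 Ω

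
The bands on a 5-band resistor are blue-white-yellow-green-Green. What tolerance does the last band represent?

±0.5%

The last band, green, is the tolerance band.
Green corresponds to ±0.5%.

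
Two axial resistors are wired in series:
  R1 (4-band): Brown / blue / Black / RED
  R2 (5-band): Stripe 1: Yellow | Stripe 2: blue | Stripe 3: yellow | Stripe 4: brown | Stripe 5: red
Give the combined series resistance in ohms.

R1: brown, blue → 16; black ×1 → 16 Ω.
R2: yellow, blue, yellow → 464; brown ×10 → 4640 Ω.
Series: 16 + 4640 = 4656 Ω.

4656 Ω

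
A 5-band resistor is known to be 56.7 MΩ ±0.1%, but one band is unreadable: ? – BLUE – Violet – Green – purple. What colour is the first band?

green

56700000 Ω = 567 × 10^5.
The first band gives digit 5 of the significand, and 5 is green.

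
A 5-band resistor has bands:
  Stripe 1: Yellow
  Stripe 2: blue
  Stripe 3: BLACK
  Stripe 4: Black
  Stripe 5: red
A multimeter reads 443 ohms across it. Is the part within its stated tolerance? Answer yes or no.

no

Yellow → 4 (first significant figure)
Blue → 6 (second significant figure)
Black → 0 (third significant figure)
Black → ×1 multiplier
Red → ±2% tolerance
460 × 1 = 460 Ω
Allowed range: 450.8 Ω to 469.2 Ω.
443 ohms lies outside that range.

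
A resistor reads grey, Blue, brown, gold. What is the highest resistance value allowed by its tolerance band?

Grey → 8 (first significant figure)
Blue → 6 (second significant figure)
Brown → ×10 multiplier
Gold → ±5% tolerance
86 × 10 = 860 Ω
Highest = 860 × (1 + 5/100) = 903 Ω.

903 Ω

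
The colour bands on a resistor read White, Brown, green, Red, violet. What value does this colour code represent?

91500 Ω

White → 9 (first significant figure)
Brown → 1 (second significant figure)
Green → 5 (third significant figure)
Red → ×10^2 multiplier
915 × 100 = 91500 Ω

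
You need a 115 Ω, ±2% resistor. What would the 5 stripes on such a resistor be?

brown, brown, green, black, red

115 Ω = 115 × 10^0.
1 → brown
1 → brown
5 → green
Multiplier 10^0 → black.
±2% tolerance → red.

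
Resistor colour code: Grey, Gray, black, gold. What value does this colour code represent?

88 Ω

Grey → 8 (first significant figure)
Grey → 8 (second significant figure)
Black → ×1 multiplier
88 × 1 = 88 Ω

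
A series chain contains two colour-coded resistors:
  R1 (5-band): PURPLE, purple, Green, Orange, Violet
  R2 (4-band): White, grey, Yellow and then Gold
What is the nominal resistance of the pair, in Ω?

1755000 Ω

R1: violet, violet, green → 775; orange ×10^3 → 775000 Ω.
R2: white, grey → 98; yellow ×10^4 → 980000 Ω.
Series: 775000 + 980000 = 1755000 Ω.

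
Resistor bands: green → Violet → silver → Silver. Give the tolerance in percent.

The last band, silver, is the tolerance band.
Silver corresponds to ±10%.

±10%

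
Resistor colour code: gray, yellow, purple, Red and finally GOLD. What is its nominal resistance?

Grey → 8 (first significant figure)
Yellow → 4 (second significant figure)
Violet → 7 (third significant figure)
Red → ×10^2 multiplier
847 × 100 = 84700 Ω

84700 Ω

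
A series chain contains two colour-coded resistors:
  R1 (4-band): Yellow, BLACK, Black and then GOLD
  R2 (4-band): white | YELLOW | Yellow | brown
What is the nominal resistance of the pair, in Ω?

R1: yellow, black → 40; black ×1 → 40 Ω.
R2: white, yellow → 94; yellow ×10^4 → 940000 Ω.
Series: 40 + 940000 = 940040 Ω.

940040 Ω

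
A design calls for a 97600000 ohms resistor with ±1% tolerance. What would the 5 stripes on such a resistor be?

white, violet, blue, green, brown

97600000 Ω = 976 × 10^5.
9 → white
7 → violet
6 → blue
Multiplier 10^5 → green.
±1% tolerance → brown.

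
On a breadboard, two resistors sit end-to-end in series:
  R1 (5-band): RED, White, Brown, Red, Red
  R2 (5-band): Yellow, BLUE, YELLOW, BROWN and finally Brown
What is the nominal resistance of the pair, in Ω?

33740 Ω

R1: red, white, brown → 291; red ×10^2 → 29100 Ω.
R2: yellow, blue, yellow → 464; brown ×10 → 4640 Ω.
Series: 29100 + 4640 = 33740 Ω.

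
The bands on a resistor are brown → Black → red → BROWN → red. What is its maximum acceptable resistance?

1040.4 Ω

Brown → 1 (first significant figure)
Black → 0 (second significant figure)
Red → 2 (third significant figure)
Brown → ×10 multiplier
Red → ±2% tolerance
102 × 10 = 1020 Ω
Maximum = 1020 × (1 + 2/100) = 1040.4 Ω.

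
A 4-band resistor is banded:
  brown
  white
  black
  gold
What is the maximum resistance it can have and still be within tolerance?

Brown → 1 (first significant figure)
White → 9 (second significant figure)
Black → ×1 multiplier
Gold → ±5% tolerance
19 × 1 = 19 Ω
Maximum = 19 × (1 + 5/100) = 19.95 Ω.

19.95 Ω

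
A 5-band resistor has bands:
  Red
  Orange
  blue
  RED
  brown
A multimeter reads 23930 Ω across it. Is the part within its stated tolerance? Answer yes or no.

Red → 2 (first significant figure)
Orange → 3 (second significant figure)
Blue → 6 (third significant figure)
Red → ×10^2 multiplier
Brown → ±1% tolerance
236 × 100 = 23600 Ω
Allowed range: 23364 Ω to 23836 Ω.
23930 Ω lies outside that range.

no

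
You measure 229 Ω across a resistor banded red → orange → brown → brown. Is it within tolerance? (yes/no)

yes

Red → 2 (first significant figure)
Orange → 3 (second significant figure)
Brown → ×10 multiplier
Brown → ±1% tolerance
23 × 10 = 230 Ω
Allowed range: 227.7 Ω to 232.3 Ω.
229 Ω lies inside that range.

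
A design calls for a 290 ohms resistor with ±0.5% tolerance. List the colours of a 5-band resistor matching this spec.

red, white, black, black, green

290 Ω = 290 × 10^0.
2 → red
9 → white
0 → black
Multiplier 10^0 → black.
±0.5% tolerance → green.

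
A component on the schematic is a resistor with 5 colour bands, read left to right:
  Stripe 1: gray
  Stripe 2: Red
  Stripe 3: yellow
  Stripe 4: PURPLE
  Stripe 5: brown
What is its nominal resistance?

Grey → 8 (first significant figure)
Red → 2 (second significant figure)
Yellow → 4 (third significant figure)
Violet → ×10^7 multiplier
824 × 10000000 = 8240000000 Ω

8240000000 Ω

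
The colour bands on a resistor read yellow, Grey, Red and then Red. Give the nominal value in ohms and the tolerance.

4800 Ω ±2%

Yellow → 4 (first significant figure)
Grey → 8 (second significant figure)
Red → ×10^2 multiplier
Red → ±2% tolerance
48 × 100 = 4800 Ω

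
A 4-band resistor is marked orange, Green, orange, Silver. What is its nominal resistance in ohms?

35000 Ω

Orange → 3 (first significant figure)
Green → 5 (second significant figure)
Orange → ×10^3 multiplier
35 × 1000 = 35000 Ω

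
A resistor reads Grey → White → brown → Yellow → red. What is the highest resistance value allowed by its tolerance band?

Grey → 8 (first significant figure)
White → 9 (second significant figure)
Brown → 1 (third significant figure)
Yellow → ×10^4 multiplier
Red → ±2% tolerance
891 × 10000 = 8910000 Ω
Highest = 8910000 × (1 + 2/100) = 9088200 Ω.

9088200 Ω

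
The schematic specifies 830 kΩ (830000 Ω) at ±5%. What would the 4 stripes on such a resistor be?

830000 Ω = 83 × 10^4.
8 → grey
3 → orange
Multiplier 10^4 → yellow.
±5% tolerance → gold.

grey, orange, yellow, gold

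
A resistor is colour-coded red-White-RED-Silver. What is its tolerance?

The last band, silver, is the tolerance band.
Silver corresponds to ±10%.

±10%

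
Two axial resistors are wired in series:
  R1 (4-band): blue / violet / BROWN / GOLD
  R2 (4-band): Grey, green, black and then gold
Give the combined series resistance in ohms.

755 Ω

R1: blue, violet → 67; brown ×10 → 670 Ω.
R2: grey, green → 85; black ×1 → 85 Ω.
Series: 670 + 85 = 755 Ω.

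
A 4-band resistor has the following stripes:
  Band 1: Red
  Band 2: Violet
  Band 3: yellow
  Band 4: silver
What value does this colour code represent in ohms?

Red → 2 (first significant figure)
Violet → 7 (second significant figure)
Yellow → ×10^4 multiplier
27 × 10000 = 270000 Ω

270000 Ω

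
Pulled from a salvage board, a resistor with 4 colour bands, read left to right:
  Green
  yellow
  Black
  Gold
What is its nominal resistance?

54 Ω

Green → 5 (first significant figure)
Yellow → 4 (second significant figure)
Black → ×1 multiplier
54 × 1 = 54 Ω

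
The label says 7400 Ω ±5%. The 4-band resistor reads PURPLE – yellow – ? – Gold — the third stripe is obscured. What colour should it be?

red

7400 Ω = 74 × 10^2.
The third band is the multiplier, 10^2, which is red.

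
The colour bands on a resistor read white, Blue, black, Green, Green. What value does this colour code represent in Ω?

96000000 Ω

White → 9 (first significant figure)
Blue → 6 (second significant figure)
Black → 0 (third significant figure)
Green → ×10^5 multiplier
960 × 100000 = 96000000 Ω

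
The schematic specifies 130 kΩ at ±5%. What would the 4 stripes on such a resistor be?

brown, orange, yellow, gold

130000 Ω = 13 × 10^4.
1 → brown
3 → orange
Multiplier 10^4 → yellow.
±5% tolerance → gold.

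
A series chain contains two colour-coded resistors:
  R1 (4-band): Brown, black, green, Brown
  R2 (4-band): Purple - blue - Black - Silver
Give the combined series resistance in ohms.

R1: brown, black → 10; green ×10^5 → 1000000 Ω.
R2: violet, blue → 76; black ×1 → 76 Ω.
Series: 1000000 + 76 = 1000076 Ω.

1000076 Ω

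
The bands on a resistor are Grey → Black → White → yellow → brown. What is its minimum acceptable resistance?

Grey → 8 (first significant figure)
Black → 0 (second significant figure)
White → 9 (third significant figure)
Yellow → ×10^4 multiplier
Brown → ±1% tolerance
809 × 10000 = 8090000 Ω
Minimum = 8090000 × (1 − 1/100) = 8009100 Ω.

8009100 Ω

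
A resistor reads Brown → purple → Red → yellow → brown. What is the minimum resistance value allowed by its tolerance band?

1702800 Ω

Brown → 1 (first significant figure)
Violet → 7 (second significant figure)
Red → 2 (third significant figure)
Yellow → ×10^4 multiplier
Brown → ±1% tolerance
172 × 10000 = 1720000 Ω
Minimum = 1720000 × (1 − 1/100) = 1702800 Ω.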